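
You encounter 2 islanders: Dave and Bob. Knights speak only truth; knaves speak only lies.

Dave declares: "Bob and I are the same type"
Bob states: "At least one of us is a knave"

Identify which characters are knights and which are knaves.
Dave is a knave.
Bob is a knight.

Verification:
- Dave (knave) says "Bob and I are the same type" - this is FALSE (a lie) because Dave is a knave and Bob is a knight.
- Bob (knight) says "At least one of us is a knave" - this is TRUE because Dave is a knave.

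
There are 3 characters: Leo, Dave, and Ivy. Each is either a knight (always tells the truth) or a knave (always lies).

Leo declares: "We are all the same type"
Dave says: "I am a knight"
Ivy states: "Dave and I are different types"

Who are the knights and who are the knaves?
Leo is a knave.
Dave is a knave.
Ivy is a knight.

Verification:
- Leo (knave) says "We are all the same type" - this is FALSE (a lie) because Ivy is a knight and Leo and Dave are knaves.
- Dave (knave) says "I am a knight" - this is FALSE (a lie) because Dave is a knave.
- Ivy (knight) says "Dave and I are different types" - this is TRUE because Ivy is a knight and Dave is a knave.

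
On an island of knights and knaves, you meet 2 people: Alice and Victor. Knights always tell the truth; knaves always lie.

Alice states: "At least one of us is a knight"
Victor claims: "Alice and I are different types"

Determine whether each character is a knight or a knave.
Alice is a knave.
Victor is a knave.

Verification:
- Alice (knave) says "At least one of us is a knight" - this is FALSE (a lie) because no one is a knight.
- Victor (knave) says "Alice and I are different types" - this is FALSE (a lie) because Victor is a knave and Alice is a knave.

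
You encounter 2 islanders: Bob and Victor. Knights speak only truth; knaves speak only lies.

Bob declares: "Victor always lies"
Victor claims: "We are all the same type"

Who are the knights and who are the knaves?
Bob is a knight.
Victor is a knave.

Verification:
- Bob (knight) says "Victor always lies" - this is TRUE because Victor is a knave.
- Victor (knave) says "We are all the same type" - this is FALSE (a lie) because Bob is a knight and Victor is a knave.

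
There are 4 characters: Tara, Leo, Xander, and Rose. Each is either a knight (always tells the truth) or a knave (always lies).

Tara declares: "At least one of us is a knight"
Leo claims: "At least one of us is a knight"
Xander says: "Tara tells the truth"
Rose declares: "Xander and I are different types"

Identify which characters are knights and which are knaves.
Tara is a knave.
Leo is a knave.
Xander is a knave.
Rose is a knave.

Verification:
- Tara (knave) says "At least one of us is a knight" - this is FALSE (a lie) because no one is a knight.
- Leo (knave) says "At least one of us is a knight" - this is FALSE (a lie) because no one is a knight.
- Xander (knave) says "Tara tells the truth" - this is FALSE (a lie) because Tara is a knave.
- Rose (knave) says "Xander and I are different types" - this is FALSE (a lie) because Rose is a knave and Xander is a knave.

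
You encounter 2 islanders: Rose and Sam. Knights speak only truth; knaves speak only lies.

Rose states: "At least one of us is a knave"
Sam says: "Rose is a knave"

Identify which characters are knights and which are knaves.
Rose is a knight.
Sam is a knave.

Verification:
- Rose (knight) says "At least one of us is a knave" - this is TRUE because Sam is a knave.
- Sam (knave) says "Rose is a knave" - this is FALSE (a lie) because Rose is a knight.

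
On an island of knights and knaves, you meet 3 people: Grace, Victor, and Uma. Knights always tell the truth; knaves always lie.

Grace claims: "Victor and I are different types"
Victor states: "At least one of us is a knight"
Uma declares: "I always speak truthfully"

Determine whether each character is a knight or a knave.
Grace is a knave.
Victor is a knave.
Uma is a knave.

Verification:
- Grace (knave) says "Victor and I are different types" - this is FALSE (a lie) because Grace is a knave and Victor is a knave.
- Victor (knave) says "At least one of us is a knight" - this is FALSE (a lie) because no one is a knight.
- Uma (knave) says "I always speak truthfully" - this is FALSE (a lie) because Uma is a knave.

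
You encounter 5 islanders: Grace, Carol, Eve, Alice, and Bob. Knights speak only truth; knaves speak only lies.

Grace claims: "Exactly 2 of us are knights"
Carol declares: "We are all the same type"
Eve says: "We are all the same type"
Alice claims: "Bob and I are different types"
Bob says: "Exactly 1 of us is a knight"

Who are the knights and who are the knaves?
Grace is a knight.
Carol is a knave.
Eve is a knave.
Alice is a knight.
Bob is a knave.

Verification:
- Grace (knight) says "Exactly 2 of us are knights" - this is TRUE because there are 2 knights.
- Carol (knave) says "We are all the same type" - this is FALSE (a lie) because Grace and Alice are knights and Carol, Eve, and Bob are knaves.
- Eve (knave) says "We are all the same type" - this is FALSE (a lie) because Grace and Alice are knights and Carol, Eve, and Bob are knaves.
- Alice (knight) says "Bob and I are different types" - this is TRUE because Alice is a knight and Bob is a knave.
- Bob (knave) says "Exactly 1 of us is a knight" - this is FALSE (a lie) because there are 2 knights.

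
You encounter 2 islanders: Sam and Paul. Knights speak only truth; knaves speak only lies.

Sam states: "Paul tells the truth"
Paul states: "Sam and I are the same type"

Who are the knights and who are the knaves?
Sam is a knight.
Paul is a knight.

Verification:
- Sam (knight) says "Paul tells the truth" - this is TRUE because Paul is a knight.
- Paul (knight) says "Sam and I are the same type" - this is TRUE because Paul is a knight and Sam is a knight.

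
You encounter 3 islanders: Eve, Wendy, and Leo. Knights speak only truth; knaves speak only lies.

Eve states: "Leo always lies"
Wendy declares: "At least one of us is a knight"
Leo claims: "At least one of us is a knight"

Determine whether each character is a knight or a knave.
Eve is a knave.
Wendy is a knight.
Leo is a knight.

Verification:
- Eve (knave) says "Leo always lies" - this is FALSE (a lie) because Leo is a knight.
- Wendy (knight) says "At least one of us is a knight" - this is TRUE because Wendy and Leo are knights.
- Leo (knight) says "At least one of us is a knight" - this is TRUE because Wendy and Leo are knights.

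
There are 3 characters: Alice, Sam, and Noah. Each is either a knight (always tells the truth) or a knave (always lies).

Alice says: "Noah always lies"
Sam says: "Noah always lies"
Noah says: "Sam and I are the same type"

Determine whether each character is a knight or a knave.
Alice is a knight.
Sam is a knight.
Noah is a knave.

Verification:
- Alice (knight) says "Noah always lies" - this is TRUE because Noah is a knave.
- Sam (knight) says "Noah always lies" - this is TRUE because Noah is a knave.
- Noah (knave) says "Sam and I are the same type" - this is FALSE (a lie) because Noah is a knave and Sam is a knight.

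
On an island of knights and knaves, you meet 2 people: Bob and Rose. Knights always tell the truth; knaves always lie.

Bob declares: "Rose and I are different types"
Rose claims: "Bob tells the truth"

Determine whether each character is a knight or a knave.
Bob is a knave.
Rose is a knave.

Verification:
- Bob (knave) says "Rose and I are different types" - this is FALSE (a lie) because Bob is a knave and Rose is a knave.
- Rose (knave) says "Bob tells the truth" - this is FALSE (a lie) because Bob is a knave.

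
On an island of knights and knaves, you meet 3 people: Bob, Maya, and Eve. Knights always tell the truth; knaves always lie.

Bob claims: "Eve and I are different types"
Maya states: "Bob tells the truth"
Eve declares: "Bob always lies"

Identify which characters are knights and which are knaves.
Bob is a knight.
Maya is a knight.
Eve is a knave.

Verification:
- Bob (knight) says "Eve and I are different types" - this is TRUE because Bob is a knight and Eve is a knave.
- Maya (knight) says "Bob tells the truth" - this is TRUE because Bob is a knight.
- Eve (knave) says "Bob always lies" - this is FALSE (a lie) because Bob is a knight.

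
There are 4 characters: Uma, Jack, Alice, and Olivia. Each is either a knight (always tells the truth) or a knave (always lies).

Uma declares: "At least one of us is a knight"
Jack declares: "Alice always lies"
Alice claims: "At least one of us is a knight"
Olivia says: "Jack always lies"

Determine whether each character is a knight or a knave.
Uma is a knight.
Jack is a knave.
Alice is a knight.
Olivia is a knight.

Verification:
- Uma (knight) says "At least one of us is a knight" - this is TRUE because Uma, Alice, and Olivia are knights.
- Jack (knave) says "Alice always lies" - this is FALSE (a lie) because Alice is a knight.
- Alice (knight) says "At least one of us is a knight" - this is TRUE because Uma, Alice, and Olivia are knights.
- Olivia (knight) says "Jack always lies" - this is TRUE because Jack is a knave.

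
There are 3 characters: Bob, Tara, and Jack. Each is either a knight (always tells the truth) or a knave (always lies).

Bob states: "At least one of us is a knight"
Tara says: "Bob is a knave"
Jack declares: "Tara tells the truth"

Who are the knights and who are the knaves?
Bob is a knight.
Tara is a knave.
Jack is a knave.

Verification:
- Bob (knight) says "At least one of us is a knight" - this is TRUE because Bob is a knight.
- Tara (knave) says "Bob is a knave" - this is FALSE (a lie) because Bob is a knight.
- Jack (knave) says "Tara tells the truth" - this is FALSE (a lie) because Tara is a knave.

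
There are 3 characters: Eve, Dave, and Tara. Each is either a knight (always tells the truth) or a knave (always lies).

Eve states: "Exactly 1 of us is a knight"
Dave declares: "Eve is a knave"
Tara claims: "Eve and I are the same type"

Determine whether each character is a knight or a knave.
Eve is a knight.
Dave is a knave.
Tara is a knave.

Verification:
- Eve (knight) says "Exactly 1 of us is a knight" - this is TRUE because there are 1 knights.
- Dave (knave) says "Eve is a knave" - this is FALSE (a lie) because Eve is a knight.
- Tara (knave) says "Eve and I are the same type" - this is FALSE (a lie) because Tara is a knave and Eve is a knight.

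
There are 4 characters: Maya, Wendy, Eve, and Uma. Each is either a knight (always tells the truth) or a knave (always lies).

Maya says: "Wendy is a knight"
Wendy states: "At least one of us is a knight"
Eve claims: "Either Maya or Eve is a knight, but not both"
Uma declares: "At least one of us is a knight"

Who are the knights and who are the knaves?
Maya is a knave.
Wendy is a knave.
Eve is a knave.
Uma is a knave.

Verification:
- Maya (knave) says "Wendy is a knight" - this is FALSE (a lie) because Wendy is a knave.
- Wendy (knave) says "At least one of us is a knight" - this is FALSE (a lie) because no one is a knight.
- Eve (knave) says "Either Maya or Eve is a knight, but not both" - this is FALSE (a lie) because Maya is a knave and Eve is a knave.
- Uma (knave) says "At least one of us is a knight" - this is FALSE (a lie) because no one is a knight.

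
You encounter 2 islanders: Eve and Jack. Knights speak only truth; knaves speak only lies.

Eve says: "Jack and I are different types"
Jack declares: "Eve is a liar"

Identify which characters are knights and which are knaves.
Eve is a knight.
Jack is a knave.

Verification:
- Eve (knight) says "Jack and I are different types" - this is TRUE because Eve is a knight and Jack is a knave.
- Jack (knave) says "Eve is a liar" - this is FALSE (a lie) because Eve is a knight.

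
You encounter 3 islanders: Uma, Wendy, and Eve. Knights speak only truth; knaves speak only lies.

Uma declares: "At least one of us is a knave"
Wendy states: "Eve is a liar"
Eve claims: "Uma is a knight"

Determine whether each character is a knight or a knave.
Uma is a knight.
Wendy is a knave.
Eve is a knight.

Verification:
- Uma (knight) says "At least one of us is a knave" - this is TRUE because Wendy is a knave.
- Wendy (knave) says "Eve is a liar" - this is FALSE (a lie) because Eve is a knight.
- Eve (knight) says "Uma is a knight" - this is TRUE because Uma is a knight.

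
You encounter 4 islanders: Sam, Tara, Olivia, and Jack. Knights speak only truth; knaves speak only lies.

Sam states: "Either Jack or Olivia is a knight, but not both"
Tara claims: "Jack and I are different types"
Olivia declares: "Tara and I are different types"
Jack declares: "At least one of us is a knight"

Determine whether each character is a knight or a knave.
Sam is a knave.
Tara is a knave.
Olivia is a knave.
Jack is a knave.

Verification:
- Sam (knave) says "Either Jack or Olivia is a knight, but not both" - this is FALSE (a lie) because Jack is a knave and Olivia is a knave.
- Tara (knave) says "Jack and I are different types" - this is FALSE (a lie) because Tara is a knave and Jack is a knave.
- Olivia (knave) says "Tara and I are different types" - this is FALSE (a lie) because Olivia is a knave and Tara is a knave.
- Jack (knave) says "At least one of us is a knight" - this is FALSE (a lie) because no one is a knight.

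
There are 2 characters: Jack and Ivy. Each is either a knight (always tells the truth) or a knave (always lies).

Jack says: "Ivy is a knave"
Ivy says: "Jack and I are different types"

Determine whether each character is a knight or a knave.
Jack is a knave.
Ivy is a knight.

Verification:
- Jack (knave) says "Ivy is a knave" - this is FALSE (a lie) because Ivy is a knight.
- Ivy (knight) says "Jack and I are different types" - this is TRUE because Ivy is a knight and Jack is a knave.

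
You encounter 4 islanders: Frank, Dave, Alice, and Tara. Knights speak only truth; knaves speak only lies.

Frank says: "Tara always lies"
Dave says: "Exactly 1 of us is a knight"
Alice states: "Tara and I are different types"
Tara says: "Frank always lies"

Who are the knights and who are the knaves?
Frank is a knight.
Dave is a knave.
Alice is a knight.
Tara is a knave.

Verification:
- Frank (knight) says "Tara always lies" - this is TRUE because Tara is a knave.
- Dave (knave) says "Exactly 1 of us is a knight" - this is FALSE (a lie) because there are 2 knights.
- Alice (knight) says "Tara and I are different types" - this is TRUE because Alice is a knight and Tara is a knave.
- Tara (knave) says "Frank always lies" - this is FALSE (a lie) because Frank is a knight.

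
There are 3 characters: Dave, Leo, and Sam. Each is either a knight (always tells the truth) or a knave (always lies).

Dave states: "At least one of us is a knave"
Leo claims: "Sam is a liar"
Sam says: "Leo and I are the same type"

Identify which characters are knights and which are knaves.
Dave is a knight.
Leo is a knight.
Sam is a knave.

Verification:
- Dave (knight) says "At least one of us is a knave" - this is TRUE because Sam is a knave.
- Leo (knight) says "Sam is a liar" - this is TRUE because Sam is a knave.
- Sam (knave) says "Leo and I are the same type" - this is FALSE (a lie) because Sam is a knave and Leo is a knight.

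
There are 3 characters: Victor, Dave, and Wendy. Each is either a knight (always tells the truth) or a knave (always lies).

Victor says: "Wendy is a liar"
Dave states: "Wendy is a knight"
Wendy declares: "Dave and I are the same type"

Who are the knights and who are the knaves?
Victor is a knave.
Dave is a knight.
Wendy is a knight.

Verification:
- Victor (knave) says "Wendy is a liar" - this is FALSE (a lie) because Wendy is a knight.
- Dave (knight) says "Wendy is a knight" - this is TRUE because Wendy is a knight.
- Wendy (knight) says "Dave and I are the same type" - this is TRUE because Wendy is a knight and Dave is a knight.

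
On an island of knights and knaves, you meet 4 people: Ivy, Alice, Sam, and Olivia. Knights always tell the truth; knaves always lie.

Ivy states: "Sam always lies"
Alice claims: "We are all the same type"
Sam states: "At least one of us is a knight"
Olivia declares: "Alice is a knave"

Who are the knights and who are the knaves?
Ivy is a knave.
Alice is a knave.
Sam is a knight.
Olivia is a knight.

Verification:
- Ivy (knave) says "Sam always lies" - this is FALSE (a lie) because Sam is a knight.
- Alice (knave) says "We are all the same type" - this is FALSE (a lie) because Sam and Olivia are knights and Ivy and Alice are knaves.
- Sam (knight) says "At least one of us is a knight" - this is TRUE because Sam and Olivia are knights.
- Olivia (knight) says "Alice is a knave" - this is TRUE because Alice is a knave.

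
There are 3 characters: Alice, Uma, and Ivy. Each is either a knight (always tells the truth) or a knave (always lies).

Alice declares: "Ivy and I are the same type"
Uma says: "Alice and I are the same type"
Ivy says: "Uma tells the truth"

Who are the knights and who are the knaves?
Alice is a knight.
Uma is a knight.
Ivy is a knight.

Verification:
- Alice (knight) says "Ivy and I are the same type" - this is TRUE because Alice is a knight and Ivy is a knight.
- Uma (knight) says "Alice and I are the same type" - this is TRUE because Uma is a knight and Alice is a knight.
- Ivy (knight) says "Uma tells the truth" - this is TRUE because Uma is a knight.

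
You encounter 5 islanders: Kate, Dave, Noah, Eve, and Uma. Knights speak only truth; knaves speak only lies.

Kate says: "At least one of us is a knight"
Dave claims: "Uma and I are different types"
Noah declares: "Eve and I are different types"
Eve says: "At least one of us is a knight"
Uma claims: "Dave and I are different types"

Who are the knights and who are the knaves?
Kate is a knave.
Dave is a knave.
Noah is a knave.
Eve is a knave.
Uma is a knave.

Verification:
- Kate (knave) says "At least one of us is a knight" - this is FALSE (a lie) because no one is a knight.
- Dave (knave) says "Uma and I are different types" - this is FALSE (a lie) because Dave is a knave and Uma is a knave.
- Noah (knave) says "Eve and I are different types" - this is FALSE (a lie) because Noah is a knave and Eve is a knave.
- Eve (knave) says "At least one of us is a knight" - this is FALSE (a lie) because no one is a knight.
- Uma (knave) says "Dave and I are different types" - this is FALSE (a lie) because Uma is a knave and Dave is a knave.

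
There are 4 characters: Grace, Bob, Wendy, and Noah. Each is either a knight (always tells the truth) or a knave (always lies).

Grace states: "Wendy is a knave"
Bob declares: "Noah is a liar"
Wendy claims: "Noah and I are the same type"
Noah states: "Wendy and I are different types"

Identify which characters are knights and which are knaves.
Grace is a knight.
Bob is a knave.
Wendy is a knave.
Noah is a knight.

Verification:
- Grace (knight) says "Wendy is a knave" - this is TRUE because Wendy is a knave.
- Bob (knave) says "Noah is a liar" - this is FALSE (a lie) because Noah is a knight.
- Wendy (knave) says "Noah and I are the same type" - this is FALSE (a lie) because Wendy is a knave and Noah is a knight.
- Noah (knight) says "Wendy and I are different types" - this is TRUE because Noah is a knight and Wendy is a knave.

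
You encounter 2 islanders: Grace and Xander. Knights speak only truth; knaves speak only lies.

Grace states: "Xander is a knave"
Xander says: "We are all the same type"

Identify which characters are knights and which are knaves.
Grace is a knight.
Xander is a knave.

Verification:
- Grace (knight) says "Xander is a knave" - this is TRUE because Xander is a knave.
- Xander (knave) says "We are all the same type" - this is FALSE (a lie) because Grace is a knight and Xander is a knave.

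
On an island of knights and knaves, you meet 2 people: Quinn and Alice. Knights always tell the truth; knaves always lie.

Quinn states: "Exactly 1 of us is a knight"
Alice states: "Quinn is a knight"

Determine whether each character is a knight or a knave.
Quinn is a knave.
Alice is a knave.

Verification:
- Quinn (knave) says "Exactly 1 of us is a knight" - this is FALSE (a lie) because there are 0 knights.
- Alice (knave) says "Quinn is a knight" - this is FALSE (a lie) because Quinn is a knave.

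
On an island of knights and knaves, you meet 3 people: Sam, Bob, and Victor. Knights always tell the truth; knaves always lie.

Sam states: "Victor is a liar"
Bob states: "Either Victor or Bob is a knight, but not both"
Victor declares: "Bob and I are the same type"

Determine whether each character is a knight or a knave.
Sam is a knight.
Bob is a knight.
Victor is a knave.

Verification:
- Sam (knight) says "Victor is a liar" - this is TRUE because Victor is a knave.
- Bob (knight) says "Either Victor or Bob is a knight, but not both" - this is TRUE because Victor is a knave and Bob is a knight.
- Victor (knave) says "Bob and I are the same type" - this is FALSE (a lie) because Victor is a knave and Bob is a knight.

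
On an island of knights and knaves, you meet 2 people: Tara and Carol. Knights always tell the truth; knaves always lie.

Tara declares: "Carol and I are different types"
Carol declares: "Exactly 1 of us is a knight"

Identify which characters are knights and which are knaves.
Tara is a knave.
Carol is a knave.

Verification:
- Tara (knave) says "Carol and I are different types" - this is FALSE (a lie) because Tara is a knave and Carol is a knave.
- Carol (knave) says "Exactly 1 of us is a knight" - this is FALSE (a lie) because there are 0 knights.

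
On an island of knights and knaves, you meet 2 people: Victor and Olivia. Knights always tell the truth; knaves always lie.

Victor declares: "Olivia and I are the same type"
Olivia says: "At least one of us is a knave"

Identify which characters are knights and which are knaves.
Victor is a knave.
Olivia is a knight.

Verification:
- Victor (knave) says "Olivia and I are the same type" - this is FALSE (a lie) because Victor is a knave and Olivia is a knight.
- Olivia (knight) says "At least one of us is a knave" - this is TRUE because Victor is a knave.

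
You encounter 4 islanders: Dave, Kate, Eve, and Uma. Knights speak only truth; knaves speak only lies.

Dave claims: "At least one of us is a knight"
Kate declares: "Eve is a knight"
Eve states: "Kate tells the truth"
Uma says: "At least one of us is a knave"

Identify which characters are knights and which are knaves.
Dave is a knight.
Kate is a knave.
Eve is a knave.
Uma is a knight.

Verification:
- Dave (knight) says "At least one of us is a knight" - this is TRUE because Dave and Uma are knights.
- Kate (knave) says "Eve is a knight" - this is FALSE (a lie) because Eve is a knave.
- Eve (knave) says "Kate tells the truth" - this is FALSE (a lie) because Kate is a knave.
- Uma (knight) says "At least one of us is a knave" - this is TRUE because Kate and Eve are knaves.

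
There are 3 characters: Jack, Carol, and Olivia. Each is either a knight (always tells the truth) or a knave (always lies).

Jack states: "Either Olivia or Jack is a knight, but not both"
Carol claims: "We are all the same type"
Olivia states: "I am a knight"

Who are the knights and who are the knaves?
Jack is a knight.
Carol is a knave.
Olivia is a knave.

Verification:
- Jack (knight) says "Either Olivia or Jack is a knight, but not both" - this is TRUE because Olivia is a knave and Jack is a knight.
- Carol (knave) says "We are all the same type" - this is FALSE (a lie) because Jack is a knight and Carol and Olivia are knaves.
- Olivia (knave) says "I am a knight" - this is FALSE (a lie) because Olivia is a knave.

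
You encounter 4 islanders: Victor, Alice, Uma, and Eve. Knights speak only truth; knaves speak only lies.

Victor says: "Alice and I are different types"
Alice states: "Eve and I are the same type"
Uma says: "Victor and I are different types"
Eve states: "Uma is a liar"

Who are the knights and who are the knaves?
Victor is a knave.
Alice is a knave.
Uma is a knave.
Eve is a knight.

Verification:
- Victor (knave) says "Alice and I are different types" - this is FALSE (a lie) because Victor is a knave and Alice is a knave.
- Alice (knave) says "Eve and I are the same type" - this is FALSE (a lie) because Alice is a knave and Eve is a knight.
- Uma (knave) says "Victor and I are different types" - this is FALSE (a lie) because Uma is a knave and Victor is a knave.
- Eve (knight) says "Uma is a liar" - this is TRUE because Uma is a knave.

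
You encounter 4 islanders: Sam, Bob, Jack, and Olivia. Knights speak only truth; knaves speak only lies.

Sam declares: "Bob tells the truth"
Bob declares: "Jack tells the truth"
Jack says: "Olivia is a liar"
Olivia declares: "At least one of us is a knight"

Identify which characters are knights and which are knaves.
Sam is a knave.
Bob is a knave.
Jack is a knave.
Olivia is a knight.

Verification:
- Sam (knave) says "Bob tells the truth" - this is FALSE (a lie) because Bob is a knave.
- Bob (knave) says "Jack tells the truth" - this is FALSE (a lie) because Jack is a knave.
- Jack (knave) says "Olivia is a liar" - this is FALSE (a lie) because Olivia is a knight.
- Olivia (knight) says "At least one of us is a knight" - this is TRUE because Olivia is a knight.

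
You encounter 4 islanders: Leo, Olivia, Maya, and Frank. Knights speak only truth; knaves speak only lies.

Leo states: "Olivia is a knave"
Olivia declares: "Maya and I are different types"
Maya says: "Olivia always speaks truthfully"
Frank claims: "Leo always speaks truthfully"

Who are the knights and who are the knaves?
Leo is a knight.
Olivia is a knave.
Maya is a knave.
Frank is a knight.

Verification:
- Leo (knight) says "Olivia is a knave" - this is TRUE because Olivia is a knave.
- Olivia (knave) says "Maya and I are different types" - this is FALSE (a lie) because Olivia is a knave and Maya is a knave.
- Maya (knave) says "Olivia always speaks truthfully" - this is FALSE (a lie) because Olivia is a knave.
- Frank (knight) says "Leo always speaks truthfully" - this is TRUE because Leo is a knight.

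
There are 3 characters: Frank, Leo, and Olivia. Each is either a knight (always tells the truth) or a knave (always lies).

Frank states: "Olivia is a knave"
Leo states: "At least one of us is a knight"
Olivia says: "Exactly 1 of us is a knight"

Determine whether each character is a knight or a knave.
Frank is a knight.
Leo is a knight.
Olivia is a knave.

Verification:
- Frank (knight) says "Olivia is a knave" - this is TRUE because Olivia is a knave.
- Leo (knight) says "At least one of us is a knight" - this is TRUE because Frank and Leo are knights.
- Olivia (knave) says "Exactly 1 of us is a knight" - this is FALSE (a lie) because there are 2 knights.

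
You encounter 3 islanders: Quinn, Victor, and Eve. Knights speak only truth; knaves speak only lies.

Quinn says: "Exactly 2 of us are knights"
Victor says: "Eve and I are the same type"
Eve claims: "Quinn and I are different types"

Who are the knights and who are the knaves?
Quinn is a knave.
Victor is a knave.
Eve is a knight.

Verification:
- Quinn (knave) says "Exactly 2 of us are knights" - this is FALSE (a lie) because there are 1 knights.
- Victor (knave) says "Eve and I are the same type" - this is FALSE (a lie) because Victor is a knave and Eve is a knight.
- Eve (knight) says "Quinn and I are different types" - this is TRUE because Eve is a knight and Quinn is a knave.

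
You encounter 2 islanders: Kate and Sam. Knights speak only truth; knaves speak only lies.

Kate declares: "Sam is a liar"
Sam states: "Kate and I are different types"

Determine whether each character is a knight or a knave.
Kate is a knave.
Sam is a knight.

Verification:
- Kate (knave) says "Sam is a liar" - this is FALSE (a lie) because Sam is a knight.
- Sam (knight) says "Kate and I are different types" - this is TRUE because Sam is a knight and Kate is a knave.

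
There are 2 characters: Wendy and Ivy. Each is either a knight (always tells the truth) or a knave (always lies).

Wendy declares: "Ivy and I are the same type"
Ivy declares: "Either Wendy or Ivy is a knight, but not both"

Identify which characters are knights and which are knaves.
Wendy is a knave.
Ivy is a knight.

Verification:
- Wendy (knave) says "Ivy and I are the same type" - this is FALSE (a lie) because Wendy is a knave and Ivy is a knight.
- Ivy (knight) says "Either Wendy or Ivy is a knight, but not both" - this is TRUE because Wendy is a knave and Ivy is a knight.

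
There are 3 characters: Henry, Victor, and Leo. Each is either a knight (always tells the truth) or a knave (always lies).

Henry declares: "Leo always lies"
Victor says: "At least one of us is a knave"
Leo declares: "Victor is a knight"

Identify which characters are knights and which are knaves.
Henry is a knave.
Victor is a knight.
Leo is a knight.

Verification:
- Henry (knave) says "Leo always lies" - this is FALSE (a lie) because Leo is a knight.
- Victor (knight) says "At least one of us is a knave" - this is TRUE because Henry is a knave.
- Leo (knight) says "Victor is a knight" - this is TRUE because Victor is a knight.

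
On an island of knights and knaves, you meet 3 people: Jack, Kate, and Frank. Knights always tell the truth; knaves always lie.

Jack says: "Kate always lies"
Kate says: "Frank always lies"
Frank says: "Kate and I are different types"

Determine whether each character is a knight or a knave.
Jack is a knight.
Kate is a knave.
Frank is a knight.

Verification:
- Jack (knight) says "Kate always lies" - this is TRUE because Kate is a knave.
- Kate (knave) says "Frank always lies" - this is FALSE (a lie) because Frank is a knight.
- Frank (knight) says "Kate and I are different types" - this is TRUE because Frank is a knight and Kate is a knave.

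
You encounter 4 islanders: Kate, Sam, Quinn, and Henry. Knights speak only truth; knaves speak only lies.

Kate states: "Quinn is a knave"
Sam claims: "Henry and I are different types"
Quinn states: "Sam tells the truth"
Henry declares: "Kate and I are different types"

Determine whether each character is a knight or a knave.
Kate is a knave.
Sam is a knight.
Quinn is a knight.
Henry is a knave.

Verification:
- Kate (knave) says "Quinn is a knave" - this is FALSE (a lie) because Quinn is a knight.
- Sam (knight) says "Henry and I are different types" - this is TRUE because Sam is a knight and Henry is a knave.
- Quinn (knight) says "Sam tells the truth" - this is TRUE because Sam is a knight.
- Henry (knave) says "Kate and I are different types" - this is FALSE (a lie) because Henry is a knave and Kate is a knave.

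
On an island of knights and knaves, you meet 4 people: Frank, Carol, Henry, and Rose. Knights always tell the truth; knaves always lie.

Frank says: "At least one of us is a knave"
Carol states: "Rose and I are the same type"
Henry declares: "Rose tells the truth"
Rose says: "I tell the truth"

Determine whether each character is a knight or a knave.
Frank is a knight.
Carol is a knave.
Henry is a knight.
Rose is a knight.

Verification:
- Frank (knight) says "At least one of us is a knave" - this is TRUE because Carol is a knave.
- Carol (knave) says "Rose and I are the same type" - this is FALSE (a lie) because Carol is a knave and Rose is a knight.
- Henry (knight) says "Rose tells the truth" - this is TRUE because Rose is a knight.
- Rose (knight) says "I tell the truth" - this is TRUE because Rose is a knight.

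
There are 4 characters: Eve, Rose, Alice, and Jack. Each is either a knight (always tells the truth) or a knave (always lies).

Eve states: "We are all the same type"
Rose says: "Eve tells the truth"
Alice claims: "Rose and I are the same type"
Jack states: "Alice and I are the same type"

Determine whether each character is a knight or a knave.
Eve is a knight.
Rose is a knight.
Alice is a knight.
Jack is a knight.

Verification:
- Eve (knight) says "We are all the same type" - this is TRUE because Eve, Rose, Alice, and Jack are knights.
- Rose (knight) says "Eve tells the truth" - this is TRUE because Eve is a knight.
- Alice (knight) says "Rose and I are the same type" - this is TRUE because Alice is a knight and Rose is a knight.
- Jack (knight) says "Alice and I are the same type" - this is TRUE because Jack is a knight and Alice is a knight.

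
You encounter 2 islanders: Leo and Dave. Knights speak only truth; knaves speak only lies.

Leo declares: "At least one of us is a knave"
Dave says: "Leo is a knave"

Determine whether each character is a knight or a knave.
Leo is a knight.
Dave is a knave.

Verification:
- Leo (knight) says "At least one of us is a knave" - this is TRUE because Dave is a knave.
- Dave (knave) says "Leo is a knave" - this is FALSE (a lie) because Leo is a knight.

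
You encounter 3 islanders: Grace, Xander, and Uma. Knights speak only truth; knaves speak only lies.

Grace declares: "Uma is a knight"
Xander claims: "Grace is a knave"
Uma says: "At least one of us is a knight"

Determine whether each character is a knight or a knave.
Grace is a knight.
Xander is a knave.
Uma is a knight.

Verification:
- Grace (knight) says "Uma is a knight" - this is TRUE because Uma is a knight.
- Xander (knave) says "Grace is a knave" - this is FALSE (a lie) because Grace is a knight.
- Uma (knight) says "At least one of us is a knight" - this is TRUE because Grace and Uma are knights.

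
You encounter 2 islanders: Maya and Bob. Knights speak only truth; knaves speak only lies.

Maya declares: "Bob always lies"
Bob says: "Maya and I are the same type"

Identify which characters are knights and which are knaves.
Maya is a knight.
Bob is a knave.

Verification:
- Maya (knight) says "Bob always lies" - this is TRUE because Bob is a knave.
- Bob (knave) says "Maya and I are the same type" - this is FALSE (a lie) because Bob is a knave and Maya is a knight.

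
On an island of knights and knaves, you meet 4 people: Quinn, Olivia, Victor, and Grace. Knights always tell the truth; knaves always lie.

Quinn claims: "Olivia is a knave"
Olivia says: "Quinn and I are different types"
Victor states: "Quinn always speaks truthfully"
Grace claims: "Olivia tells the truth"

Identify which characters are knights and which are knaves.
Quinn is a knave.
Olivia is a knight.
Victor is a knave.
Grace is a knight.

Verification:
- Quinn (knave) says "Olivia is a knave" - this is FALSE (a lie) because Olivia is a knight.
- Olivia (knight) says "Quinn and I are different types" - this is TRUE because Olivia is a knight and Quinn is a knave.
- Victor (knave) says "Quinn always speaks truthfully" - this is FALSE (a lie) because Quinn is a knave.
- Grace (knight) says "Olivia tells the truth" - this is TRUE because Olivia is a knight.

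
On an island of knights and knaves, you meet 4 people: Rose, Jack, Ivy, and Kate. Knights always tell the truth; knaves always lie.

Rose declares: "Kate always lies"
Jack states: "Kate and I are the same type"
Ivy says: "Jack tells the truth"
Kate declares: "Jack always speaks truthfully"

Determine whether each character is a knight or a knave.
Rose is a knave.
Jack is a knight.
Ivy is a knight.
Kate is a knight.

Verification:
- Rose (knave) says "Kate always lies" - this is FALSE (a lie) because Kate is a knight.
- Jack (knight) says "Kate and I are the same type" - this is TRUE because Jack is a knight and Kate is a knight.
- Ivy (knight) says "Jack tells the truth" - this is TRUE because Jack is a knight.
- Kate (knight) says "Jack always speaks truthfully" - this is TRUE because Jack is a knight.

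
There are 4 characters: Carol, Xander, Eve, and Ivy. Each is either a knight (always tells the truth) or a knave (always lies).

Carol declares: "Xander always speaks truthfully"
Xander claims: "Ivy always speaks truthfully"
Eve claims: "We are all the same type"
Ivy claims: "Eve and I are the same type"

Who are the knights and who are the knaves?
Carol is a knight.
Xander is a knight.
Eve is a knight.
Ivy is a knight.

Verification:
- Carol (knight) says "Xander always speaks truthfully" - this is TRUE because Xander is a knight.
- Xander (knight) says "Ivy always speaks truthfully" - this is TRUE because Ivy is a knight.
- Eve (knight) says "We are all the same type" - this is TRUE because Carol, Xander, Eve, and Ivy are knights.
- Ivy (knight) says "Eve and I are the same type" - this is TRUE because Ivy is a knight and Eve is a knight.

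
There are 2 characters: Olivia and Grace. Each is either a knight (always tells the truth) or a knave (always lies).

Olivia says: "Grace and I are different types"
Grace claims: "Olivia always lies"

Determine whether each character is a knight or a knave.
Olivia is a knight.
Grace is a knave.

Verification:
- Olivia (knight) says "Grace and I are different types" - this is TRUE because Olivia is a knight and Grace is a knave.
- Grace (knave) says "Olivia always lies" - this is FALSE (a lie) because Olivia is a knight.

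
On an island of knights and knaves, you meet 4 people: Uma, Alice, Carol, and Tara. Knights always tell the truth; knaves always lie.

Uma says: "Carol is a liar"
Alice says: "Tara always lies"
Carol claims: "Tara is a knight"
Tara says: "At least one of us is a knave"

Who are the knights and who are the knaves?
Uma is a knave.
Alice is a knave.
Carol is a knight.
Tara is a knight.

Verification:
- Uma (knave) says "Carol is a liar" - this is FALSE (a lie) because Carol is a knight.
- Alice (knave) says "Tara always lies" - this is FALSE (a lie) because Tara is a knight.
- Carol (knight) says "Tara is a knight" - this is TRUE because Tara is a knight.
- Tara (knight) says "At least one of us is a knave" - this is TRUE because Uma and Alice are knaves.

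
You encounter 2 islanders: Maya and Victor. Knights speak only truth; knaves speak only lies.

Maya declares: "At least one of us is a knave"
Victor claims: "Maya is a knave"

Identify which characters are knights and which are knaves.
Maya is a knight.
Victor is a knave.

Verification:
- Maya (knight) says "At least one of us is a knave" - this is TRUE because Victor is a knave.
- Victor (knave) says "Maya is a knave" - this is FALSE (a lie) because Maya is a knight.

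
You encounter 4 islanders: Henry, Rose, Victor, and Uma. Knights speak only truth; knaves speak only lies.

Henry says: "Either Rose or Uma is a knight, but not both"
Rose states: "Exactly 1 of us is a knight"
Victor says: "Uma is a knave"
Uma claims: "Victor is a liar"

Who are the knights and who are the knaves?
Henry is a knight.
Rose is a knave.
Victor is a knave.
Uma is a knight.

Verification:
- Henry (knight) says "Either Rose or Uma is a knight, but not both" - this is TRUE because Rose is a knave and Uma is a knight.
- Rose (knave) says "Exactly 1 of us is a knight" - this is FALSE (a lie) because there are 2 knights.
- Victor (knave) says "Uma is a knave" - this is FALSE (a lie) because Uma is a knight.
- Uma (knight) says "Victor is a liar" - this is TRUE because Victor is a knave.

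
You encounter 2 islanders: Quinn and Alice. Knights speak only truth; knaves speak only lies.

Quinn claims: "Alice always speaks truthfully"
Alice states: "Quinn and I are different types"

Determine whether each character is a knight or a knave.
Quinn is a knave.
Alice is a knave.

Verification:
- Quinn (knave) says "Alice always speaks truthfully" - this is FALSE (a lie) because Alice is a knave.
- Alice (knave) says "Quinn and I are different types" - this is FALSE (a lie) because Alice is a knave and Quinn is a knave.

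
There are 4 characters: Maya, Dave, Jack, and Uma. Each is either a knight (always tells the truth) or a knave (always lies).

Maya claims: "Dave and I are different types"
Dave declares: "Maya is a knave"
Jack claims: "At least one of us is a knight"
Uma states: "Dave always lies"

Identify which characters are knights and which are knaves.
Maya is a knight.
Dave is a knave.
Jack is a knight.
Uma is a knight.

Verification:
- Maya (knight) says "Dave and I are different types" - this is TRUE because Maya is a knight and Dave is a knave.
- Dave (knave) says "Maya is a knave" - this is FALSE (a lie) because Maya is a knight.
- Jack (knight) says "At least one of us is a knight" - this is TRUE because Maya, Jack, and Uma are knights.
- Uma (knight) says "Dave always lies" - this is TRUE because Dave is a knave.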